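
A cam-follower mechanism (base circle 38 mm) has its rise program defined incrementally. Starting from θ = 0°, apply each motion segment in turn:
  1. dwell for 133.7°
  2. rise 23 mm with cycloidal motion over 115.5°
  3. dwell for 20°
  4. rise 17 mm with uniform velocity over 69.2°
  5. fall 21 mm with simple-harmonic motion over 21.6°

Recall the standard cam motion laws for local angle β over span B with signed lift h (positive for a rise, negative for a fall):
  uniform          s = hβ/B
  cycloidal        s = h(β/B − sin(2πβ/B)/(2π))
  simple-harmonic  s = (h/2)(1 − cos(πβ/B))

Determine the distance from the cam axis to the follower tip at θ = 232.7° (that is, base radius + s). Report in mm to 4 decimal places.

seg 1 [0°–133.7°] dwell: s stays 0.0000
seg 2 [133.7°–249.2°] cycloidal, h=23: θ=232.7° here. β=99, B=115.5. 23·(0.8571 − sin(2π·0.8571)/(2π)) = 22.5762 → s = 22.5762
radial distance = base radius + s = 38 + 22.5762 = 60.5762

60.5762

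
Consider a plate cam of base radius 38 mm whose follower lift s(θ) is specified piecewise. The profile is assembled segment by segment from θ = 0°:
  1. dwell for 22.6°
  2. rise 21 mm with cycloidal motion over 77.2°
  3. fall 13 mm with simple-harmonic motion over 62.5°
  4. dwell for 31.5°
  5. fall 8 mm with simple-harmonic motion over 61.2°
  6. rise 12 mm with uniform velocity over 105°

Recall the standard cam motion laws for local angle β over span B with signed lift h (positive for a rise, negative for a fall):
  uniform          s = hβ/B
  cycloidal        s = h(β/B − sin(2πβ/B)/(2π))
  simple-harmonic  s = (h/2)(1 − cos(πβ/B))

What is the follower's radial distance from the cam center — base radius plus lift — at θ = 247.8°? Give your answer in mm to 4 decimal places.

seg 1 [0°–22.6°] dwell: s stays 0.0000
seg 2 [22.6°–99.8°] cycloidal, h=21: full span → s += 21 → s = 21.0000
seg 3 [99.8°–162.3°] simple-harmonic, h=-13: full span → s += -13 → s = 8.0000
seg 4 [162.3°–193.8°] dwell: s stays 8.0000
seg 5 [193.8°–255°] simple-harmonic, h=-8: θ=247.8° here. β=54, B=61.2. -8/2·(1 − cos(π·0.8824)) = -7.7299 → s = 0.2701
radial distance = base radius + s = 38 + 0.2701 = 38.2701

38.2701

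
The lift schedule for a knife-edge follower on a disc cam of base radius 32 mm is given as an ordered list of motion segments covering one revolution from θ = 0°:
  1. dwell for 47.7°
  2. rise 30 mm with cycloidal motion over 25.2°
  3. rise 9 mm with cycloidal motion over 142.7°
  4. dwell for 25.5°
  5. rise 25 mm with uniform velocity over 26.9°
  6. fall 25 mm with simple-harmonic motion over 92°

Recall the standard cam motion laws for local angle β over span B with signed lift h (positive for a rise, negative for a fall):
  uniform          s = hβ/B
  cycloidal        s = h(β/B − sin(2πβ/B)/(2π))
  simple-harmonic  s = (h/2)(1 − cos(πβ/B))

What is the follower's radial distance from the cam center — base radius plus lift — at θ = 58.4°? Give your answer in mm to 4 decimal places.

seg 1 [0°–47.7°] dwell: s stays 0.0000
seg 2 [47.7°–72.9°] cycloidal, h=30: θ=58.4° here. β=10.7, B=25.2. 30·(0.4246 − sin(2π·0.4246)/(2π)) = 10.5598 → s = 10.5598
radial distance = base radius + s = 32 + 10.5598 = 42.5598

42.5598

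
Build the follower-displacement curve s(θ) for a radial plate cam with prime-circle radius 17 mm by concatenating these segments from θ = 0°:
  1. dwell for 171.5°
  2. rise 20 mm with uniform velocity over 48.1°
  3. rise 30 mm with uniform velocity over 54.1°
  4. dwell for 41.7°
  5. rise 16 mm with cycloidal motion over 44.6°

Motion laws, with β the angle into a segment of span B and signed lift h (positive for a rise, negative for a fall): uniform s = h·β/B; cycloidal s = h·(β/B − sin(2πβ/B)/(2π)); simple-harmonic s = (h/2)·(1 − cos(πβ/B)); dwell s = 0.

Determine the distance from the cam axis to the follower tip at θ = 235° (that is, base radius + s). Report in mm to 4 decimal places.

seg 1 [0°–171.5°] dwell: s stays 0.0000
seg 2 [171.5°–219.6°] uniform, h=20: full span → s += 20 → s = 20.0000
seg 3 [219.6°–273.7°] uniform, h=30: θ=235° here. β=15.4, B=54.1. 30·15.4/54.1 = 8.5397 → s = 28.5397
radial distance = base radius + s = 17 + 28.5397 = 45.5397

45.5397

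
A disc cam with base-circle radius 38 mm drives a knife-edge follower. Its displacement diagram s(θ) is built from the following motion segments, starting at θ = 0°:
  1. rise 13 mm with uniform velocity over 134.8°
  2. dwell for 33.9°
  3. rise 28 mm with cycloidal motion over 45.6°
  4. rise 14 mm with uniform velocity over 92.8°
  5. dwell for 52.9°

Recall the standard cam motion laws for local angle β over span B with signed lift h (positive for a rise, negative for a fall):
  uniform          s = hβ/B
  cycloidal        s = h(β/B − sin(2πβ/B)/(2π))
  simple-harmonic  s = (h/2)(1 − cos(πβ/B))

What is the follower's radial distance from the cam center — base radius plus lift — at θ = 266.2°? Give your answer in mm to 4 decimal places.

seg 1 [0°–134.8°] uniform, h=13: full span → s += 13 → s = 13.0000
seg 2 [134.8°–168.7°] dwell: s stays 13.0000
seg 3 [168.7°–214.3°] cycloidal, h=28: full span → s += 28 → s = 41.0000
seg 4 [214.3°–307.1°] uniform, h=14: θ=266.2° here. β=51.9, B=92.8. 14·51.9/92.8 = 7.8297 → s = 48.8297
radial distance = base radius + s = 38 + 48.8297 = 86.8297

86.8297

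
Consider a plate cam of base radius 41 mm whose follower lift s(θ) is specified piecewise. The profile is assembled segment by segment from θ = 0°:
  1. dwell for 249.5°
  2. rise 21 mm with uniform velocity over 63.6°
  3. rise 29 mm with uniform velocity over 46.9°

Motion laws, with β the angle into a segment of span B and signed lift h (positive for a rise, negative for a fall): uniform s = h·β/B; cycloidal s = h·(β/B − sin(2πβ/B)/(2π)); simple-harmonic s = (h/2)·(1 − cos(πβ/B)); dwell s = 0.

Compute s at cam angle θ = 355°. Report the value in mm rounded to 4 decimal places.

seg 1 [0°–249.5°] dwell: s stays 0.0000
seg 2 [249.5°–313.1°] uniform, h=21: full span → s += 21 → s = 21.0000
seg 3 [313.1°–360°] uniform, h=29: θ=355° here. β=41.9, B=46.9. 29·41.9/46.9 = 25.9083 → s = 46.9083

46.9083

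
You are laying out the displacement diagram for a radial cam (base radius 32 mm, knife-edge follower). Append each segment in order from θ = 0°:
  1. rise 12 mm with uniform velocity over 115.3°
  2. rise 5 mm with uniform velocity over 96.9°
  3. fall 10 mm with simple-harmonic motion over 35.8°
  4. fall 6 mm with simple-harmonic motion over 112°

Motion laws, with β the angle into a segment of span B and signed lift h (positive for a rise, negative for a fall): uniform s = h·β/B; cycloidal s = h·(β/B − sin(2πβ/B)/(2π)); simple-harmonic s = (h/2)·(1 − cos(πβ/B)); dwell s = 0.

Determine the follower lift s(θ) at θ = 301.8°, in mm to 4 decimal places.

seg 1 [0°–115.3°] uniform, h=12: full span → s += 12 → s = 12.0000
seg 2 [115.3°–212.2°] uniform, h=5: full span → s += 5 → s = 17.0000
seg 3 [212.2°–248°] simple-harmonic, h=-10: full span → s += -10 → s = 7.0000
seg 4 [248°–360°] simple-harmonic, h=-6: θ=301.8° here. β=53.8, B=112. -6/2·(1 − cos(π·0.4804)) = -2.8150 → s = 4.1850

4.1850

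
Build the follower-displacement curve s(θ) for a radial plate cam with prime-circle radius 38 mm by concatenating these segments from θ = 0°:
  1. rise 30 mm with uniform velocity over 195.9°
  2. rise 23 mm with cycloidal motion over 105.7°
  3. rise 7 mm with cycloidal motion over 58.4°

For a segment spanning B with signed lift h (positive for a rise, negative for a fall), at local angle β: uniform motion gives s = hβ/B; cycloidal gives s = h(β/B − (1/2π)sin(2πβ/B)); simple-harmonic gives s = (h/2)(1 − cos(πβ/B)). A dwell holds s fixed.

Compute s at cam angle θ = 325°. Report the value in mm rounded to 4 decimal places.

seg 1 [0°–195.9°] uniform, h=30: full span → s += 30 → s = 30.0000
seg 2 [195.9°–301.6°] cycloidal, h=23: full span → s += 23 → s = 53.0000
seg 3 [301.6°–360°] cycloidal, h=7: θ=325° here. β=23.4, B=58.4. 7·(0.4007 − sin(2π·0.4007)/(2π)) = 2.1538 → s = 55.1538

55.1538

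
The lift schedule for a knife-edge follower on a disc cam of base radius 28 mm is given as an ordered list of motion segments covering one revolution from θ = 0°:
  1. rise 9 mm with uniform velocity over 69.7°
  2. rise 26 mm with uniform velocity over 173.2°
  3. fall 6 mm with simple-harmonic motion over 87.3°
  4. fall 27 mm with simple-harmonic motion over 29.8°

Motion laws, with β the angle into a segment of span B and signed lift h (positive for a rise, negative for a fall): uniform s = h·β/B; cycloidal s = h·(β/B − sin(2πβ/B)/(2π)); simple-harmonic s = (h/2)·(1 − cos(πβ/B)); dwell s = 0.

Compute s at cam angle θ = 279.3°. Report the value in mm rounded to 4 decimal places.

seg 1 [0°–69.7°] uniform, h=9: full span → s += 9 → s = 9.0000
seg 2 [69.7°–242.9°] uniform, h=26: full span → s += 26 → s = 35.0000
seg 3 [242.9°–330.2°] simple-harmonic, h=-6: θ=279.3° here. β=36.4, B=87.3. -6/2·(1 − cos(π·0.4170)) = -2.2262 → s = 32.7738

32.7738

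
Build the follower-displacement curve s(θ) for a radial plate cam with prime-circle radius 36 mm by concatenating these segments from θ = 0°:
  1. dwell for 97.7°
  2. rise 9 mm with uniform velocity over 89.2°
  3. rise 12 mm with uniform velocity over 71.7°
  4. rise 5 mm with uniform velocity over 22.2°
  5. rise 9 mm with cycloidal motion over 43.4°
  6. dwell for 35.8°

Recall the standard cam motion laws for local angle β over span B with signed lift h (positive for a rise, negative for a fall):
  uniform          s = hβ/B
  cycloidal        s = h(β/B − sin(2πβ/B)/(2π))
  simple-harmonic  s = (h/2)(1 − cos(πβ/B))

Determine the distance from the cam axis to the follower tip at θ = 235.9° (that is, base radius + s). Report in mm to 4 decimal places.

seg 1 [0°–97.7°] dwell: s stays 0.0000
seg 2 [97.7°–186.9°] uniform, h=9: full span → s += 9 → s = 9.0000
seg 3 [186.9°–258.6°] uniform, h=12: θ=235.9° here. β=49, B=71.7. 12·49/71.7 = 8.2008 → s = 17.2008
radial distance = base radius + s = 36 + 17.2008 = 53.2008

53.2008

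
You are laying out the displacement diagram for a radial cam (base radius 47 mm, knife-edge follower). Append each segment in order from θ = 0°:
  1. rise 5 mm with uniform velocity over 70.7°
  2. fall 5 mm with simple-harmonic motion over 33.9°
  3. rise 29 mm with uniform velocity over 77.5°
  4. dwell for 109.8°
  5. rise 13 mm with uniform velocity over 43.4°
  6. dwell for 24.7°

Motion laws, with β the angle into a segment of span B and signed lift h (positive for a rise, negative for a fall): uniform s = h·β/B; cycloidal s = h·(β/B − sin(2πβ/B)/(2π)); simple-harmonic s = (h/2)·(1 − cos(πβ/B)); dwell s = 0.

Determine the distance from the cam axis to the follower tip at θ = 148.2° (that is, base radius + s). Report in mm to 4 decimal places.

seg 1 [0°–70.7°] uniform, h=5: full span → s += 5 → s = 5.0000
seg 2 [70.7°–104.6°] simple-harmonic, h=-5: full span → s += -5 → s = 0.0000
seg 3 [104.6°–182.1°] uniform, h=29: θ=148.2° here. β=43.6, B=77.5. 29·43.6/77.5 = 16.3148 → s = 16.3148
radial distance = base radius + s = 47 + 16.3148 = 63.3148

63.3148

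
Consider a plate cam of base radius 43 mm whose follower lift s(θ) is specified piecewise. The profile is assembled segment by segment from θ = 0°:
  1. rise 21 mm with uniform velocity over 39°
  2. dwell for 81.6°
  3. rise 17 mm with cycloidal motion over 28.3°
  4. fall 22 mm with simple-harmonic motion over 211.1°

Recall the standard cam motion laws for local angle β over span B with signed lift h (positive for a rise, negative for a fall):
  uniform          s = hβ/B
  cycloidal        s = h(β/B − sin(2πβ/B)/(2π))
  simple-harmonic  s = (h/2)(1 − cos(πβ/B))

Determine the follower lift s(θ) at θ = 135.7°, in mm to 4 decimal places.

seg 1 [0°–39°] uniform, h=21: full span → s += 21 → s = 21.0000
seg 2 [39°–120.6°] dwell: s stays 21.0000
seg 3 [120.6°–148.9°] cycloidal, h=17: θ=135.7° here. β=15.1, B=28.3. 17·(0.5336 − sin(2π·0.5336)/(2π)) = 9.6371 → s = 30.6371

30.6371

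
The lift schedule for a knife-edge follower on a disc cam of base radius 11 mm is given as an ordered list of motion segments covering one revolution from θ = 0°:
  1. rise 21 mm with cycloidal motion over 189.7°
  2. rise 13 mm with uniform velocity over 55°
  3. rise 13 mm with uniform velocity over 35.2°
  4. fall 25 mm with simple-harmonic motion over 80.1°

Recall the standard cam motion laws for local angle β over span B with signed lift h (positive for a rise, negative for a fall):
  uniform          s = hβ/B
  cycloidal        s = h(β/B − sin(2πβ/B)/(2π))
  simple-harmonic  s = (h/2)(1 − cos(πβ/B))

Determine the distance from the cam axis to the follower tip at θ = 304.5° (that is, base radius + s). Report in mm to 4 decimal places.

seg 1 [0°–189.7°] cycloidal, h=21: full span → s += 21 → s = 21.0000
seg 2 [189.7°–244.7°] uniform, h=13: full span → s += 13 → s = 34.0000
seg 3 [244.7°–279.9°] uniform, h=13: full span → s += 13 → s = 47.0000
seg 4 [279.9°–360°] simple-harmonic, h=-25: θ=304.5° here. β=24.6, B=80.1. -25/2·(1 − cos(π·0.3071)) = -5.3806 → s = 41.6194
radial distance = base radius + s = 11 + 41.6194 = 52.6194

52.6194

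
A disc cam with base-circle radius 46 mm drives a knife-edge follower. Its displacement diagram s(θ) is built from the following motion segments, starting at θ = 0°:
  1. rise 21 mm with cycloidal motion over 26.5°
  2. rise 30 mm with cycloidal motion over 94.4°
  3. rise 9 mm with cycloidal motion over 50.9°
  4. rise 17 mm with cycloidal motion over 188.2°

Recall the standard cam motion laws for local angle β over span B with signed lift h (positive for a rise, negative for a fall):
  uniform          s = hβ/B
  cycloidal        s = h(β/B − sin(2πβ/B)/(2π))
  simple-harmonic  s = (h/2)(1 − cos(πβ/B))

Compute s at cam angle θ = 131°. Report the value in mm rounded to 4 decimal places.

seg 1 [0°–26.5°] cycloidal, h=21: full span → s += 21 → s = 21.0000
seg 2 [26.5°–120.9°] cycloidal, h=30: full span → s += 30 → s = 51.0000
seg 3 [120.9°–171.8°] cycloidal, h=9: θ=131° here. β=10.1, B=50.9. 9·(0.1984 − sin(2π·0.1984)/(2π)) = 0.4280 → s = 51.4280

51.4280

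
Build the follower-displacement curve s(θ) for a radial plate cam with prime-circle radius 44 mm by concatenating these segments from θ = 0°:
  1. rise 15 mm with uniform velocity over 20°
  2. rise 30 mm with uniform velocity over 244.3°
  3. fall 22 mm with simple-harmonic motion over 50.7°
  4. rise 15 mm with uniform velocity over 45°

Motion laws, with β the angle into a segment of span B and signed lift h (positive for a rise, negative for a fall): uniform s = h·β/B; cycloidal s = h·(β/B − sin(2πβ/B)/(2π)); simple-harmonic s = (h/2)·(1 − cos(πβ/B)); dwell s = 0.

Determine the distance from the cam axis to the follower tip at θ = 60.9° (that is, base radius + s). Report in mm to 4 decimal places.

seg 1 [0°–20°] uniform, h=15: full span → s += 15 → s = 15.0000
seg 2 [20°–264.3°] uniform, h=30: θ=60.9° here. β=40.9, B=244.3. 30·40.9/244.3 = 5.0225 → s = 20.0225
radial distance = base radius + s = 44 + 20.0225 = 64.0225

64.0225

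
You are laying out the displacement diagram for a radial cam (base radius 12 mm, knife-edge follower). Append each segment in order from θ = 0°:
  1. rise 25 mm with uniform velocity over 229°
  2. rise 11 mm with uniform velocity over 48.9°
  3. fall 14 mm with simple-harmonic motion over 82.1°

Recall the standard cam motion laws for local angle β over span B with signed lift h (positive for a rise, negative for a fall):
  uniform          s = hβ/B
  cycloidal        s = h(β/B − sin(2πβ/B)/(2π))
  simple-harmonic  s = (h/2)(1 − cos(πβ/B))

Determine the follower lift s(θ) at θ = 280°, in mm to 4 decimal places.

seg 1 [0°–229°] uniform, h=25: full span → s += 25 → s = 25.0000
seg 2 [229°–277.9°] uniform, h=11: full span → s += 11 → s = 36.0000
seg 3 [277.9°–360°] simple-harmonic, h=-14: θ=280° here. β=2.1, B=82.1. -14/2·(1 − cos(π·0.0256)) = -0.0226 → s = 35.9774

35.9774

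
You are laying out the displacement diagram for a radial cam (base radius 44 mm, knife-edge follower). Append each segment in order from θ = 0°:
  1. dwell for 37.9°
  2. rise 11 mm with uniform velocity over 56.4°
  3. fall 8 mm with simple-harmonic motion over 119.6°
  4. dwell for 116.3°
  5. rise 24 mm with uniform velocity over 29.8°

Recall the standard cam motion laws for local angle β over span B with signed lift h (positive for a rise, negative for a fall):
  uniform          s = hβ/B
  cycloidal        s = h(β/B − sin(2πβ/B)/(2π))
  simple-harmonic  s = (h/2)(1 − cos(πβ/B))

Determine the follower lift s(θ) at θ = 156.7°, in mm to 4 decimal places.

seg 1 [0°–37.9°] dwell: s stays 0.0000
seg 2 [37.9°–94.3°] uniform, h=11: full span → s += 11 → s = 11.0000
seg 3 [94.3°–213.9°] simple-harmonic, h=-8: θ=156.7° here. β=62.4, B=119.6. -8/2·(1 − cos(π·0.5217)) = -4.2730 → s = 6.7270

6.7270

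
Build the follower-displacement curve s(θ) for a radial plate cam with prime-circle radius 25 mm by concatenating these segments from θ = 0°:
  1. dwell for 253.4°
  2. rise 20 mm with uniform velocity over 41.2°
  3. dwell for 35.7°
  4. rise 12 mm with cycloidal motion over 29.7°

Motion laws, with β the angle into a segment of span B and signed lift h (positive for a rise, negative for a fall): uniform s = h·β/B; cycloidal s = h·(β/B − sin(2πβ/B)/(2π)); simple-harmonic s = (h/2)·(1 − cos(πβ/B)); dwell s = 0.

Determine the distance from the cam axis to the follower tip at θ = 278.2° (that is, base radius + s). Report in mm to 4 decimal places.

seg 1 [0°–253.4°] dwell: s stays 0.0000
seg 2 [253.4°–294.6°] uniform, h=20: θ=278.2° here. β=24.8, B=41.2. 20·24.8/41.2 = 12.0388 → s = 12.0388
radial distance = base radius + s = 25 + 12.0388 = 37.0388

37.0388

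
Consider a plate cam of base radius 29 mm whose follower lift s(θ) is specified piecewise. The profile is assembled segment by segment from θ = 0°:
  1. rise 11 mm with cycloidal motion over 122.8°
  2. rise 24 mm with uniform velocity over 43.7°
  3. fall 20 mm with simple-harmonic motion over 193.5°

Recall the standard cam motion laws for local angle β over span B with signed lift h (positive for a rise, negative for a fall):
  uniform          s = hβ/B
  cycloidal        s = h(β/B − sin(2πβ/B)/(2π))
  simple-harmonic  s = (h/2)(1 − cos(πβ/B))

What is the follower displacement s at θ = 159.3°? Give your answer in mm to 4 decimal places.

seg 1 [0°–122.8°] cycloidal, h=11: full span → s += 11 → s = 11.0000
seg 2 [122.8°–166.5°] uniform, h=24: θ=159.3° here. β=36.5, B=43.7. 24·36.5/43.7 = 20.0458 → s = 31.0458

31.0458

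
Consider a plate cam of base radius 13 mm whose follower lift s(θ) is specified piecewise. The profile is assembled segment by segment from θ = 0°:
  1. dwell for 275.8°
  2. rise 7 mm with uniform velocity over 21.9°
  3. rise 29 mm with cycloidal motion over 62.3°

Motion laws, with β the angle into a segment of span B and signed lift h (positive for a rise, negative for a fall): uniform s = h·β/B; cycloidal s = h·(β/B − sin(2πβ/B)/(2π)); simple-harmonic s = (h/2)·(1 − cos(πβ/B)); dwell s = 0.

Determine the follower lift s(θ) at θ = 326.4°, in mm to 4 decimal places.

seg 1 [0°–275.8°] dwell: s stays 0.0000
seg 2 [275.8°–297.7°] uniform, h=7: full span → s += 7 → s = 7.0000
seg 3 [297.7°–360°] cycloidal, h=29: θ=326.4° here. β=28.7, B=62.3. 29·(0.4607 − sin(2π·0.4607)/(2π)) = 12.2307 → s = 19.2307

19.2307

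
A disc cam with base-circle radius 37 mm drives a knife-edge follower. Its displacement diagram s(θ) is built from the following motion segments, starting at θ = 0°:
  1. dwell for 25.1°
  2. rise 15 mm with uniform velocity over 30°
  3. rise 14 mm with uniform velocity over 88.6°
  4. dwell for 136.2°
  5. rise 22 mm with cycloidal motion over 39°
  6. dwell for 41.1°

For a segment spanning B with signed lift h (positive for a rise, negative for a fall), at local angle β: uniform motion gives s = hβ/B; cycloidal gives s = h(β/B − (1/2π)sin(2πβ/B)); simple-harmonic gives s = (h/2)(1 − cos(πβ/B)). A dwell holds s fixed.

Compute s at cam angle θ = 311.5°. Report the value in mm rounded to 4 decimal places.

seg 1 [0°–25.1°] dwell: s stays 0.0000
seg 2 [25.1°–55.1°] uniform, h=15: full span → s += 15 → s = 15.0000
seg 3 [55.1°–143.7°] uniform, h=14: full span → s += 14 → s = 29.0000
seg 4 [143.7°–279.9°] dwell: s stays 29.0000
seg 5 [279.9°–318.9°] cycloidal, h=22: θ=311.5° here. β=31.6, B=39. 22·(0.8103 − sin(2π·0.8103)/(2π)) = 21.0791 → s = 50.0791

50.0791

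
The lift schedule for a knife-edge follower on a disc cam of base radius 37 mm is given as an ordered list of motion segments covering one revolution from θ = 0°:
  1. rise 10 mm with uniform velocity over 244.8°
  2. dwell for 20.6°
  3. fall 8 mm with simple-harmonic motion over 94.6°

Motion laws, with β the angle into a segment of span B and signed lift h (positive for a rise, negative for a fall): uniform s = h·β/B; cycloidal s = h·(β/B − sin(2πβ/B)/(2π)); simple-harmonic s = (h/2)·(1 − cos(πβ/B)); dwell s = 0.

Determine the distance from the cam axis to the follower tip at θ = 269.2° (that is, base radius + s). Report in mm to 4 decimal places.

seg 1 [0°–244.8°] uniform, h=10: full span → s += 10 → s = 10.0000
seg 2 [244.8°–265.4°] dwell: s stays 10.0000
seg 3 [265.4°–360°] simple-harmonic, h=-8: θ=269.2° here. β=3.8, B=94.6. -8/2·(1 − cos(π·0.0402)) = -0.0318 → s = 9.9682
radial distance = base radius + s = 37 + 9.9682 = 46.9682

46.9682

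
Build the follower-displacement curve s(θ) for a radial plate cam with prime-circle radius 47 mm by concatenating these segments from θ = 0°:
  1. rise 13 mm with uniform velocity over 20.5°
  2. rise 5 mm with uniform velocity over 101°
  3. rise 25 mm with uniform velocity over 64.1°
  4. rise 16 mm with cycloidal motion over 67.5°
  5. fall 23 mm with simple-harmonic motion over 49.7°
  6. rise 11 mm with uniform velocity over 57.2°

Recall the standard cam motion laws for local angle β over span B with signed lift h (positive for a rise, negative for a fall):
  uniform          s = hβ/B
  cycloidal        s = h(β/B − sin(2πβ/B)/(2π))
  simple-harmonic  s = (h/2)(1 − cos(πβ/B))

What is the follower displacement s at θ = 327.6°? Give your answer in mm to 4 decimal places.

seg 1 [0°–20.5°] uniform, h=13: full span → s += 13 → s = 13.0000
seg 2 [20.5°–121.5°] uniform, h=5: full span → s += 5 → s = 18.0000
seg 3 [121.5°–185.6°] uniform, h=25: full span → s += 25 → s = 43.0000
seg 4 [185.6°–253.1°] cycloidal, h=16: full span → s += 16 → s = 59.0000
seg 5 [253.1°–302.8°] simple-harmonic, h=-23: full span → s += -23 → s = 36.0000
seg 6 [302.8°–360°] uniform, h=11: θ=327.6° here. β=24.8, B=57.2. 11·24.8/57.2 = 4.7692 → s = 40.7692

40.7692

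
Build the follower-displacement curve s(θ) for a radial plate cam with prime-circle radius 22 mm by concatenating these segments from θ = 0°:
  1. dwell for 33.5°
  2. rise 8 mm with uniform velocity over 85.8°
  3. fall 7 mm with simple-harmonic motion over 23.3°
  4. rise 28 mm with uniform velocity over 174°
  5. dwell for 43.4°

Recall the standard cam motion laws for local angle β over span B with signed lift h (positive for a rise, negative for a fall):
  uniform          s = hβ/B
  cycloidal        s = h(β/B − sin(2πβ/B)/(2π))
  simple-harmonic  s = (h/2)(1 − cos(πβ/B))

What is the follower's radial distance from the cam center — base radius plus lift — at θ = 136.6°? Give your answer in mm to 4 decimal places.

seg 1 [0°–33.5°] dwell: s stays 0.0000
seg 2 [33.5°–119.3°] uniform, h=8: full span → s += 8 → s = 8.0000
seg 3 [119.3°–142.6°] simple-harmonic, h=-7: θ=136.6° here. β=17.3, B=23.3. -7/2·(1 − cos(π·0.7425)) = -5.9158 → s = 2.0842
radial distance = base radius + s = 22 + 2.0842 = 24.0842

24.0842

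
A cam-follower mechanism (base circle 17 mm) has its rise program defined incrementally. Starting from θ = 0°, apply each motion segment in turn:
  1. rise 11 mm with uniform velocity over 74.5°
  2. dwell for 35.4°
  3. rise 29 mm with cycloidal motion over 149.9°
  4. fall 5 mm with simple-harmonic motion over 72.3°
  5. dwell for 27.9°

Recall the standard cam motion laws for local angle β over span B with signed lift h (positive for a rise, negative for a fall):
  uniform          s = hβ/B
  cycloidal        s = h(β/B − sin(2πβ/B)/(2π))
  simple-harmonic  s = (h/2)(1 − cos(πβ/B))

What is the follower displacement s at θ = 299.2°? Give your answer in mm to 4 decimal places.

seg 1 [0°–74.5°] uniform, h=11: full span → s += 11 → s = 11.0000
seg 2 [74.5°–109.9°] dwell: s stays 11.0000
seg 3 [109.9°–259.8°] cycloidal, h=29: full span → s += 29 → s = 40.0000
seg 4 [259.8°–332.1°] simple-harmonic, h=-5: θ=299.2° here. β=39.4, B=72.3. -5/2·(1 − cos(π·0.5450)) = -2.8519 → s = 37.1481

37.1481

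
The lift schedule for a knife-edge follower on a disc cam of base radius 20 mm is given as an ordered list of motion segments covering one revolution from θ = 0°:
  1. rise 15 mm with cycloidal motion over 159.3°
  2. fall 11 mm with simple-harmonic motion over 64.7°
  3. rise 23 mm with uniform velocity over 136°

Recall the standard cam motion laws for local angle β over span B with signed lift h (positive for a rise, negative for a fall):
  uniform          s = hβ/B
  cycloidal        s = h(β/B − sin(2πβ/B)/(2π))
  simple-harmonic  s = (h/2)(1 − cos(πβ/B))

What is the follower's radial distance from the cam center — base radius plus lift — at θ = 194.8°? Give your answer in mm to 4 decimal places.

seg 1 [0°–159.3°] cycloidal, h=15: full span → s += 15 → s = 15.0000
seg 2 [159.3°–224°] simple-harmonic, h=-11: θ=194.8° here. β=35.5, B=64.7. -11/2·(1 − cos(π·0.5487)) = -6.3380 → s = 8.6620
radial distance = base radius + s = 20 + 8.6620 = 28.6620

28.6620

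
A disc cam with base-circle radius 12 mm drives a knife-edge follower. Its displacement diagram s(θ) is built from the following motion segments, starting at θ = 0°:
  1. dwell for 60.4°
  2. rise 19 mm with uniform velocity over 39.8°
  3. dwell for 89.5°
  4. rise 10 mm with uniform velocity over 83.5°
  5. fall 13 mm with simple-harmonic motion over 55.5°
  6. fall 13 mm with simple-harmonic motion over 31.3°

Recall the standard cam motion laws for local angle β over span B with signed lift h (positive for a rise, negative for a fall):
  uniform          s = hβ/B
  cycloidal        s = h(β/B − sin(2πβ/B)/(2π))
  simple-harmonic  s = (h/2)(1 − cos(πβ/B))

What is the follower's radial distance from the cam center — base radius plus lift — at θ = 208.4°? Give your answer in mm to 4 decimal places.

seg 1 [0°–60.4°] dwell: s stays 0.0000
seg 2 [60.4°–100.2°] uniform, h=19: full span → s += 19 → s = 19.0000
seg 3 [100.2°–189.7°] dwell: s stays 19.0000
seg 4 [189.7°–273.2°] uniform, h=10: θ=208.4° here. β=18.7, B=83.5. 10·18.7/83.5 = 2.2395 → s = 21.2395
radial distance = base radius + s = 12 + 21.2395 = 33.2395

33.2395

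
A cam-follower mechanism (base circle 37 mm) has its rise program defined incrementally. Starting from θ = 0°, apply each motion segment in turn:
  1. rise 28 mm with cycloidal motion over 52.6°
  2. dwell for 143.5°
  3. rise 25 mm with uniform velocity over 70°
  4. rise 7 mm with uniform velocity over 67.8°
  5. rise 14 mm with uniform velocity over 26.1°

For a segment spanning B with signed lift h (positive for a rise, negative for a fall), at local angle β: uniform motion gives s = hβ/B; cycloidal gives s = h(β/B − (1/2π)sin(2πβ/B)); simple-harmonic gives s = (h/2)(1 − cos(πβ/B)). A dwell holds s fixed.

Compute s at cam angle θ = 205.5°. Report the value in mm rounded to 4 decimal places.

seg 1 [0°–52.6°] cycloidal, h=28: full span → s += 28 → s = 28.0000
seg 2 [52.6°–196.1°] dwell: s stays 28.0000
seg 3 [196.1°–266.1°] uniform, h=25: θ=205.5° here. β=9.4, B=70. 25·9.4/70 = 3.3571 → s = 31.3571

31.3571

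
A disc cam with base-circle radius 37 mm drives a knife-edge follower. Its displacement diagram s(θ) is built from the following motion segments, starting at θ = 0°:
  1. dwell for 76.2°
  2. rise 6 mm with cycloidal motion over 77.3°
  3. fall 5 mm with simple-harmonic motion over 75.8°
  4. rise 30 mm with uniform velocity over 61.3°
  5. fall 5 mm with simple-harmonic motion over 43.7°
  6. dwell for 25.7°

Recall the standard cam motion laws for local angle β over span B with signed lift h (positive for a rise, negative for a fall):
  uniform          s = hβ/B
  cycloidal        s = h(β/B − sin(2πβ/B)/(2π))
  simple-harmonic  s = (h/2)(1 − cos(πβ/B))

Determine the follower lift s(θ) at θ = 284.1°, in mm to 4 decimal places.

seg 1 [0°–76.2°] dwell: s stays 0.0000
seg 2 [76.2°–153.5°] cycloidal, h=6: full span → s += 6 → s = 6.0000
seg 3 [153.5°–229.3°] simple-harmonic, h=-5: full span → s += -5 → s = 1.0000
seg 4 [229.3°–290.6°] uniform, h=30: θ=284.1° here. β=54.8, B=61.3. 30·54.8/61.3 = 26.8189 → s = 27.8189

27.8189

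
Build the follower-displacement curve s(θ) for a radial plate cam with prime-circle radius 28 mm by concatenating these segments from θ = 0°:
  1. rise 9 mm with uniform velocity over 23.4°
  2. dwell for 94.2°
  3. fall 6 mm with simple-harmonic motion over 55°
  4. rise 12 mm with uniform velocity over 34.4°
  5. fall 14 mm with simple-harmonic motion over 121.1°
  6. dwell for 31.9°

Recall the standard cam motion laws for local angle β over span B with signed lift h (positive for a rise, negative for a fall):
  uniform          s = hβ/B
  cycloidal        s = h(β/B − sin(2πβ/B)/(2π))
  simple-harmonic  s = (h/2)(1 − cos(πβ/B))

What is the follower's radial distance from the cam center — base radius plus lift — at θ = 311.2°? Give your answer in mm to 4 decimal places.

seg 1 [0°–23.4°] uniform, h=9: full span → s += 9 → s = 9.0000
seg 2 [23.4°–117.6°] dwell: s stays 9.0000
seg 3 [117.6°–172.6°] simple-harmonic, h=-6: full span → s += -6 → s = 3.0000
seg 4 [172.6°–207°] uniform, h=12: full span → s += 12 → s = 15.0000
seg 5 [207°–328.1°] simple-harmonic, h=-14: θ=311.2° here. β=104.2, B=121.1. -14/2·(1 − cos(π·0.8604)) = -13.3380 → s = 1.6620
radial distance = base radius + s = 28 + 1.6620 = 29.6620

29.6620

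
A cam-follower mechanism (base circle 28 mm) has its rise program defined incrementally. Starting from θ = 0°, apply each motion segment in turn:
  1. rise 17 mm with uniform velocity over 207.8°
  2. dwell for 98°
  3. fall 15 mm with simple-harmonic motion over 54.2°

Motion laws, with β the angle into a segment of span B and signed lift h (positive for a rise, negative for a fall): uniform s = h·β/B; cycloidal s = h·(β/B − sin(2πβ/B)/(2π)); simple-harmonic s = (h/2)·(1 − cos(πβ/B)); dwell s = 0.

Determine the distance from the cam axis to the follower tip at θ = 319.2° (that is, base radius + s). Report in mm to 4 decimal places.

seg 1 [0°–207.8°] uniform, h=17: full span → s += 17 → s = 17.0000
seg 2 [207.8°–305.8°] dwell: s stays 17.0000
seg 3 [305.8°–360°] simple-harmonic, h=-15: θ=319.2° here. β=13.4, B=54.2. -15/2·(1 − cos(π·0.2472)) = -2.1508 → s = 14.8492
radial distance = base radius + s = 28 + 14.8492 = 42.8492

42.8492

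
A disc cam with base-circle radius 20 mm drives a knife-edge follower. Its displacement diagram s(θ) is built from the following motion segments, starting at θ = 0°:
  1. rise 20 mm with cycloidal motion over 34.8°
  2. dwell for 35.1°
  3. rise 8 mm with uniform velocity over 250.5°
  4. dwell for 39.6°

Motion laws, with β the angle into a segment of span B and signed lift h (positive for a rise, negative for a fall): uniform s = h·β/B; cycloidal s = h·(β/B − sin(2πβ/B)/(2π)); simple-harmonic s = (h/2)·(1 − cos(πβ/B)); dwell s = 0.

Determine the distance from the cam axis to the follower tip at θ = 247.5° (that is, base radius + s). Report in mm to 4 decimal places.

seg 1 [0°–34.8°] cycloidal, h=20: full span → s += 20 → s = 20.0000
seg 2 [34.8°–69.9°] dwell: s stays 20.0000
seg 3 [69.9°–320.4°] uniform, h=8: θ=247.5° here. β=177.6, B=250.5. 8·177.6/250.5 = 5.6719 → s = 25.6719
radial distance = base radius + s = 20 + 25.6719 = 45.6719

45.6719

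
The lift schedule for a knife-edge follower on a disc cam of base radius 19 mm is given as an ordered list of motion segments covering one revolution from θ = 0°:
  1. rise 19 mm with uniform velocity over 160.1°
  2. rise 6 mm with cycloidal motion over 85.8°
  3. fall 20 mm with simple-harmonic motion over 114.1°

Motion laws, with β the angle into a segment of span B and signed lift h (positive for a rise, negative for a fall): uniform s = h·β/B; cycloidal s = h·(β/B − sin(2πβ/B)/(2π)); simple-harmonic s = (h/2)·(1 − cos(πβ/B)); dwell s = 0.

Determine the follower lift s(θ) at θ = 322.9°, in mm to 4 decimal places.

seg 1 [0°–160.1°] uniform, h=19: full span → s += 19 → s = 19.0000
seg 2 [160.1°–245.9°] cycloidal, h=6: full span → s += 6 → s = 25.0000
seg 3 [245.9°–360°] simple-harmonic, h=-20: θ=322.9° here. β=77, B=114.1. -20/2·(1 − cos(π·0.6748)) = -15.2209 → s = 9.7791

9.7791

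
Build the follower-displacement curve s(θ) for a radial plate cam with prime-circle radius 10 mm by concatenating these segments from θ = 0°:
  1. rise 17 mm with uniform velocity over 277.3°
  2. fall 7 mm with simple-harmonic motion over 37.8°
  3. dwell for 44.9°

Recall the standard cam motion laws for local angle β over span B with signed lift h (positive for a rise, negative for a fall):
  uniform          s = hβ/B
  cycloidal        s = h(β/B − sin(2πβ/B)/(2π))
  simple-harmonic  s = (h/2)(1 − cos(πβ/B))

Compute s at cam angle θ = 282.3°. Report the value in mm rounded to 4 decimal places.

seg 1 [0°–277.3°] uniform, h=17: full span → s += 17 → s = 17.0000
seg 2 [277.3°–315.1°] simple-harmonic, h=-7: θ=282.3° here. β=5, B=37.8. -7/2·(1 − cos(π·0.1323)) = -0.2979 → s = 16.7021

16.7021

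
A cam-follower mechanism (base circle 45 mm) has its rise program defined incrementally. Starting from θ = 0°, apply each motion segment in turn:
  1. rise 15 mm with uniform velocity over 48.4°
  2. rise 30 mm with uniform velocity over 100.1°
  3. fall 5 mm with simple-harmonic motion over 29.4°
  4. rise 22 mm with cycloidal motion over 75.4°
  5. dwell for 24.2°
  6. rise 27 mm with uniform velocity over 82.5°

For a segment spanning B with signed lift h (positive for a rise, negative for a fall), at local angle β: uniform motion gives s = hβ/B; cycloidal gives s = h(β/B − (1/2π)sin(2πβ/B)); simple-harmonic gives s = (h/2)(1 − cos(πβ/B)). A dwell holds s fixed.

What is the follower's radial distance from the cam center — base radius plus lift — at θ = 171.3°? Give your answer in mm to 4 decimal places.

seg 1 [0°–48.4°] uniform, h=15: full span → s += 15 → s = 15.0000
seg 2 [48.4°–148.5°] uniform, h=30: full span → s += 30 → s = 45.0000
seg 3 [148.5°–177.9°] simple-harmonic, h=-5: θ=171.3° here. β=22.8, B=29.4. -5/2·(1 − cos(π·0.7755)) = -4.4036 → s = 40.5964
radial distance = base radius + s = 45 + 40.5964 = 85.5964

85.5964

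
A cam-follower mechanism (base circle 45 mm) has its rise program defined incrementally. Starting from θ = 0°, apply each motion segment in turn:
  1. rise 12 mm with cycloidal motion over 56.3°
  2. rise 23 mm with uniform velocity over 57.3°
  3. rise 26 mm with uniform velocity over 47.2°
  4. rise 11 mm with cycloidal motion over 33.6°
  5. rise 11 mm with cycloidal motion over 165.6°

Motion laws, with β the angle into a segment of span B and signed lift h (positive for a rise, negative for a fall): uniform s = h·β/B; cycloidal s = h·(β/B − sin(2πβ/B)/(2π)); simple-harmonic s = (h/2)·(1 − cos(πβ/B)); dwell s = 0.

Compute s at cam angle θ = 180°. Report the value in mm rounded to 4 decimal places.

seg 1 [0°–56.3°] cycloidal, h=12: full span → s += 12 → s = 12.0000
seg 2 [56.3°–113.6°] uniform, h=23: full span → s += 23 → s = 35.0000
seg 3 [113.6°–160.8°] uniform, h=26: full span → s += 26 → s = 61.0000
seg 4 [160.8°–194.4°] cycloidal, h=11: θ=180° here. β=19.2, B=33.6. 11·(0.5714 − sin(2π·0.5714)/(2π)) = 7.0453 → s = 68.0453

68.0453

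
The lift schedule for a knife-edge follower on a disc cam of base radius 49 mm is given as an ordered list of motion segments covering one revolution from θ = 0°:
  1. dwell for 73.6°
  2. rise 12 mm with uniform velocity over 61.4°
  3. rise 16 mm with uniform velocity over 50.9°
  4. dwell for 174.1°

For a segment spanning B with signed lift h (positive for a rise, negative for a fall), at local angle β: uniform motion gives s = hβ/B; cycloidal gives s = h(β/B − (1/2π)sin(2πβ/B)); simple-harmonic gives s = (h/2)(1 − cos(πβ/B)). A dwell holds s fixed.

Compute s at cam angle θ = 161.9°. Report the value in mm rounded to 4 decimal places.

seg 1 [0°–73.6°] dwell: s stays 0.0000
seg 2 [73.6°–135°] uniform, h=12: full span → s += 12 → s = 12.0000
seg 3 [135°–185.9°] uniform, h=16: θ=161.9° here. β=26.9, B=50.9. 16·26.9/50.9 = 8.4558 → s = 20.4558

20.4558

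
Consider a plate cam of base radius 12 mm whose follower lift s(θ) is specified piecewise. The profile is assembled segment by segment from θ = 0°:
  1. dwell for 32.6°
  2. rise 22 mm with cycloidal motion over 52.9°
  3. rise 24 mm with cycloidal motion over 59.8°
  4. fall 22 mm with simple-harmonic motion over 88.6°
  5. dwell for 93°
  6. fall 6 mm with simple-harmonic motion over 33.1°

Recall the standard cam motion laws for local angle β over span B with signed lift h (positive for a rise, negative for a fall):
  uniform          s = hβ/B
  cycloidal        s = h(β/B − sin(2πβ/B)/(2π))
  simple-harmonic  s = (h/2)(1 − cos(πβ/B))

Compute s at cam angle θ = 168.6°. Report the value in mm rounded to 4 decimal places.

seg 1 [0°–32.6°] dwell: s stays 0.0000
seg 2 [32.6°–85.5°] cycloidal, h=22: full span → s += 22 → s = 22.0000
seg 3 [85.5°–145.3°] cycloidal, h=24: full span → s += 24 → s = 46.0000
seg 4 [145.3°–233.9°] simple-harmonic, h=-22: θ=168.6° here. β=23.3, B=88.6. -22/2·(1 − cos(π·0.2630)) = -3.5454 → s = 42.4546

42.4546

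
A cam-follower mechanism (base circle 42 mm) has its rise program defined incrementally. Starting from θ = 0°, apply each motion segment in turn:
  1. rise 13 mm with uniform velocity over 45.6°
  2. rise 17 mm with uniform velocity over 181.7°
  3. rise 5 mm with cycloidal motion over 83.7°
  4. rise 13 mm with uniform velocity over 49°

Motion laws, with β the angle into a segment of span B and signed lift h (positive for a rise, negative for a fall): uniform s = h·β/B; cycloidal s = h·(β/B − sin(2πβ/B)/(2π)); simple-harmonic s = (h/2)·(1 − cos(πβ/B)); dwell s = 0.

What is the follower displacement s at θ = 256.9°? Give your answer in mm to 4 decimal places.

seg 1 [0°–45.6°] uniform, h=13: full span → s += 13 → s = 13.0000
seg 2 [45.6°–227.3°] uniform, h=17: full span → s += 17 → s = 30.0000
seg 3 [227.3°–311°] cycloidal, h=5: θ=256.9° here. β=29.6, B=83.7. 5·(0.3536 − sin(2π·0.3536)/(2π)) = 1.1353 → s = 31.1353

31.1353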